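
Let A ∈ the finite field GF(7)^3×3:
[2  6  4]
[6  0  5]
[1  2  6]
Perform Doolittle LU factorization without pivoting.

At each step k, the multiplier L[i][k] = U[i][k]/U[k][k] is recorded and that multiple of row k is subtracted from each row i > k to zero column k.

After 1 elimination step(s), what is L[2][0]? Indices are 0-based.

L[2][0] = 4

Step 1: pivot at (0,0) is 2.
  row1 ← row1 − (3)·row0  ⇒  L[1][0]=3, U row1=(0, 3, 0)
  row2 ← row2 − (4)·row0  ⇒  L[2][0]=4, U row2=(0, 6, 4)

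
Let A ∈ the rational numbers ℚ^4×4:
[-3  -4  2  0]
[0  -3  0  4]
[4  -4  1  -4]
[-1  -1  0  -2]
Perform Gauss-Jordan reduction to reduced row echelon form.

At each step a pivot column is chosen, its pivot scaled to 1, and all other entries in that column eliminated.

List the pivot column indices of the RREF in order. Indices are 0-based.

pivot columns: 0, 1, 2, 3

pivot(0,0)=-3: scale R0 → (1, 4/3, -2/3, 0)
  clear (2,0): R2 −= (4)R0 → (0, -28/3, 11/3, -4)
  clear (3,0): R3 −= (-1)R0 → (0, 1/3, -2/3, -2)
pivot(1,1)=-3: scale R1 → (0, 1, 0, -4/3)
  clear (0,1): R0 −= (4/3)R1 → (1, 0, -2/3, 16/9)
  clear (2,1): R2 −= (-28/3)R1 → (0, 0, 11/3, -148/9)
  clear (3,1): R3 −= (1/3)R1 → (0, 0, -2/3, -14/9)
pivot(2,2)=11/3: scale R2 → (0, 0, 1, -148/33)
  clear (0,2): R0 −= (-2/3)R2 → (1, 0, 0, -40/33)
  clear (3,2): R3 −= (-2/3)R2 → (0, 0, 0, -50/11)
pivot(3,3)=-50/11: scale R3 → (0, 0, 0, 1)
  clear (0,3): R0 −= (-40/33)R3 → (1, 0, 0, 0)
  clear (1,3): R1 −= (-4/3)R3 → (0, 1, 0, 0)
  clear (2,3): R2 −= (-148/33)R3 → (0, 0, 1, 0)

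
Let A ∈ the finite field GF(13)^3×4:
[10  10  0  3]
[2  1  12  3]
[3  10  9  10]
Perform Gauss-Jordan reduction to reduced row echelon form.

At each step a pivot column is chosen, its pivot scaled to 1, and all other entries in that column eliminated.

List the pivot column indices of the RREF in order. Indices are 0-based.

[1] R0 /= 10  ⇒  (1, 1, 0, 12)
     R1 -= 2·R0  ⇒  (0, 12, 12, 5)
     R2 -= 3·R0  ⇒  (0, 7, 9, 0)
[2] R1 /= 12  ⇒  (0, 1, 1, 8)
     R0 -= 1·R1  ⇒  (1, 0, 12, 4)
     R2 -= 7·R1  ⇒  (0, 0, 2, 9)
[3] R2 /= 2  ⇒  (0, 0, 1, 11)
     R0 -= 12·R2  ⇒  (1, 0, 0, 2)
     R1 -= 1·R2  ⇒  (0, 1, 0, 10)

pivot columns: 0, 1, 2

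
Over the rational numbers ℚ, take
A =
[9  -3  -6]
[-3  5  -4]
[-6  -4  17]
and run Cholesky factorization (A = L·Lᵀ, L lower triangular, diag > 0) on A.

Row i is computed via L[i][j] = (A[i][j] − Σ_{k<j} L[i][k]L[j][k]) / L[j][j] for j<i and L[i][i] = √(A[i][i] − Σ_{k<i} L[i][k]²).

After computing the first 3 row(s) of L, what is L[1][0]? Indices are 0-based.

Step 1: L[0][0] = √(9) = 3.
  L[1][0] = (-3) / L[0][0] = -1.
Step 2: L[1][1] = √(4) = 2.
  L[2][0] = (-6) / L[0][0] = -2.
  L[2][1] = (-6) / L[1][1] = -3.
Step 3: L[2][2] = √(4) = 2.

L[1][0] = -1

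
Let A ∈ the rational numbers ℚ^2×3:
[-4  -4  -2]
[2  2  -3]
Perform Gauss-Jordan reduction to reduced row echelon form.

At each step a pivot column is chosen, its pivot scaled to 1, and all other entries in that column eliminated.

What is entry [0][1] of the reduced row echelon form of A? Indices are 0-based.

[1] R0 /= -4  ⇒  (1, 1, 1/2)
     R1 -= 2·R0  ⇒  (0, 0, -4)
column 1 empty below row 1
[2] R1 /= -4  ⇒  (0, 0, 1)
     R0 -= 1/2·R1  ⇒  (1, 1, 0)

M[0][1] = 1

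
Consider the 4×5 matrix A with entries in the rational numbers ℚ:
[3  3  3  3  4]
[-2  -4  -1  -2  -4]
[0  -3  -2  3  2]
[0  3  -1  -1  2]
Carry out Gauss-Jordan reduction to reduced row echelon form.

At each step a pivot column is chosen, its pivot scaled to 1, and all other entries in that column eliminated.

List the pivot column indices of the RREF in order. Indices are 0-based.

pivot columns: 0, 1, 2, 3

step 1: normalize row 0 (÷3) = (1, 1, 1, 1, 4/3)
  row 1: subtract -2×row0 = (0, -2, 1, 0, -4/3)
step 2: normalize row 1 (÷-2) = (0, 1, -1/2, 0, 2/3)
  row 0: subtract 1×row1 = (1, 0, 3/2, 1, 2/3)
  row 2: subtract -3×row1 = (0, 0, -7/2, 3, 4)
  row 3: subtract 3×row1 = (0, 0, 1/2, -1, 0)
step 3: normalize row 2 (÷-7/2) = (0, 0, 1, -6/7, -8/7)
  row 0: subtract 3/2×row2 = (1, 0, 0, 16/7, 50/21)
  row 1: subtract -1/2×row2 = (0, 1, 0, -3/7, 2/21)
  row 3: subtract 1/2×row2 = (0, 0, 0, -4/7, 4/7)
step 4: normalize row 3 (÷-4/7) = (0, 0, 0, 1, -1)
  row 0: subtract 16/7×row3 = (1, 0, 0, 0, 14/3)
  row 1: subtract -3/7×row3 = (0, 1, 0, 0, -1/3)
  row 2: subtract -6/7×row3 = (0, 0, 1, 0, -2)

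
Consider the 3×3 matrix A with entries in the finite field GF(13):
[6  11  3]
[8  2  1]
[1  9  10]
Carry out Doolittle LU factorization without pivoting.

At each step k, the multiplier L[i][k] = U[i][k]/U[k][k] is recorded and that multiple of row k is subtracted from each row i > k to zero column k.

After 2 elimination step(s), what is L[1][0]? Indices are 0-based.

[col 0] pivot 6
  R1 -= 10*R0 → (0, 9, 10)  (L[1][0] := 10)
  R2 -= 11*R0 → (0, 5, 3)  (L[2][0] := 11)
[col 1] pivot 9
  R2 -= 2*R1 → (0, 0, 9)  (L[2][1] := 2)

L[1][0] = 10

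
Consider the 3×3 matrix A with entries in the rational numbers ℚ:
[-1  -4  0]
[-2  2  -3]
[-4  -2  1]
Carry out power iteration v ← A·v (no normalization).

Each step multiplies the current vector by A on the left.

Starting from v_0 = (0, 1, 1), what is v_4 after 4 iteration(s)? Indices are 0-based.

v_0 = (0, 1, 1).
v_1 = A·v_0 = (-4, -1, -1).
v_2 = A·v_1 = (8, 9, 17).
v_3 = A·v_2 = (-44, -49, -33).
v_4 = A·v_3 = (240, 89, 241).

v_4 = (240, 89, 241)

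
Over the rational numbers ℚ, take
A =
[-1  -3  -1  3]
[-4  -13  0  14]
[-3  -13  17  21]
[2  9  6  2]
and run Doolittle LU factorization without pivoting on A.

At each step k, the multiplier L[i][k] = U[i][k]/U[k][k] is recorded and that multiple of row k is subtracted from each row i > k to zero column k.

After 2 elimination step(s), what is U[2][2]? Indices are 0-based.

[col 0] pivot -1
  R1 -= 4*R0 → (0, -1, 4, 2)  (L[1][0] := 4)
  R2 -= 3*R0 → (0, -4, 20, 12)  (L[2][0] := 3)
  R3 -= -2*R0 → (0, 3, 4, 8)  (L[3][0] := -2)
[col 1] pivot -1
  R2 -= 4*R1 → (0, 0, 4, 4)  (L[2][1] := 4)
  R3 -= -3*R1 → (0, 0, 16, 14)  (L[3][1] := -3)

U[2][2] = 4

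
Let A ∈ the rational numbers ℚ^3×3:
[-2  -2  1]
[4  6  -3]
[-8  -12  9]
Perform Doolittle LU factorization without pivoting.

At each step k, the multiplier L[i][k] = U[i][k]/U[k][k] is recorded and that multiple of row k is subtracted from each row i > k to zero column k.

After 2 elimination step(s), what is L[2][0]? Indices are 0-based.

Step 1: pivot at (0,0) is -2.
  row1 ← row1 − (-2)·row0  ⇒  L[1][0]=-2, U row1=(0, 2, -1)
  row2 ← row2 − (4)·row0  ⇒  L[2][0]=4, U row2=(0, -4, 5)
Step 2: pivot at (1,1) is 2.
  row2 ← row2 − (-2)·row1  ⇒  L[2][1]=-2, U row2=(0, 0, 3)

L[2][0] = 4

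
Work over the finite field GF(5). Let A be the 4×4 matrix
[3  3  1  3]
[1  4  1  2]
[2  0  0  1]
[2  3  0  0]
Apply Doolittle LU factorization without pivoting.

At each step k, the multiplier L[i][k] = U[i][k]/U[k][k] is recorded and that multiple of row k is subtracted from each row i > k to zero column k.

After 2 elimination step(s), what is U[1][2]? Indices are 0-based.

k=0: U[0][0]=3
  eliminate (1,0): mult=2, new row 1: (0, 3, 4, 1); set L[1][0]=2
  eliminate (2,0): mult=4, new row 2: (0, 3, 1, 4); set L[2][0]=4
  eliminate (3,0): mult=4, new row 3: (0, 1, 1, 3); set L[3][0]=4
k=1: U[1][1]=3
  eliminate (2,1): mult=1, new row 2: (0, 0, 2, 3); set L[2][1]=1
  eliminate (3,1): mult=2, new row 3: (0, 0, 3, 1); set L[3][1]=2

U[1][2] = 4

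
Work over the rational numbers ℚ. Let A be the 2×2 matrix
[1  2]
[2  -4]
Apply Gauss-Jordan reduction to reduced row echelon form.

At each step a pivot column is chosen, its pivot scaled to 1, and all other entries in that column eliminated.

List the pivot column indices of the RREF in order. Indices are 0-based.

[1] R0 /= 1  ⇒  (1, 2)
     R1 -= 2·R0  ⇒  (0, -8)
[2] R1 /= -8  ⇒  (0, 1)
     R0 -= 2·R1  ⇒  (1, 0)

pivot columns: 0, 1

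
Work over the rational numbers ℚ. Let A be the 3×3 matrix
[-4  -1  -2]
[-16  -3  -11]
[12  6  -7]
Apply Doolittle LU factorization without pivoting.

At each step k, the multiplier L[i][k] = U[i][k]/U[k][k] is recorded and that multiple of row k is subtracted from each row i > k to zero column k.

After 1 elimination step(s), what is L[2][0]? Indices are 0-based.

L[2][0] = -3

Step 1: pivot at (0,0) is -4.
  row1 ← row1 − (4)·row0  ⇒  L[1][0]=4, U row1=(0, 1, -3)
  row2 ← row2 − (-3)·row0  ⇒  L[2][0]=-3, U row2=(0, 3, -13)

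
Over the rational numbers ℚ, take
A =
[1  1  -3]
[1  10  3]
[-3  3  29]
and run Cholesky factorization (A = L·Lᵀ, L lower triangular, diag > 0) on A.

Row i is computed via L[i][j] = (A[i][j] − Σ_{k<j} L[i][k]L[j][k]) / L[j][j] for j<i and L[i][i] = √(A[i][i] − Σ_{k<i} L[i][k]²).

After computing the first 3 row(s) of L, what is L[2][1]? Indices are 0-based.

Step 1: L[0][0] = √(1) = 1.
  L[1][0] = (1) / L[0][0] = 1.
Step 2: L[1][1] = √(9) = 3.
  L[2][0] = (-3) / L[0][0] = -3.
  L[2][1] = (6) / L[1][1] = 2.
Step 3: L[2][2] = √(16) = 4.

L[2][1] = 2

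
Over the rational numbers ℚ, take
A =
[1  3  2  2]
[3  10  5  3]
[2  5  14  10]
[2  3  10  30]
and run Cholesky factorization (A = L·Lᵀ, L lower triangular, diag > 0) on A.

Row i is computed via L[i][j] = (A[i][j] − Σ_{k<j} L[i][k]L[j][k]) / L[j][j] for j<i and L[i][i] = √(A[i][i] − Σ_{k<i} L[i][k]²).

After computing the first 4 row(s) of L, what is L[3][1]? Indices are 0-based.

Step 1: L[0][0] = √(1) = 1.
  L[1][0] = (3) / L[0][0] = 3.
Step 2: L[1][1] = √(1) = 1.
  L[2][0] = (2) / L[0][0] = 2.
  L[2][1] = (-1) / L[1][1] = -1.
Step 3: L[2][2] = √(9) = 3.
  L[3][0] = (2) / L[0][0] = 2.
  L[3][1] = (-3) / L[1][1] = -3.
  L[3][2] = (3) / L[2][2] = 1.
Step 4: L[3][3] = √(16) = 4.

L[3][1] = -3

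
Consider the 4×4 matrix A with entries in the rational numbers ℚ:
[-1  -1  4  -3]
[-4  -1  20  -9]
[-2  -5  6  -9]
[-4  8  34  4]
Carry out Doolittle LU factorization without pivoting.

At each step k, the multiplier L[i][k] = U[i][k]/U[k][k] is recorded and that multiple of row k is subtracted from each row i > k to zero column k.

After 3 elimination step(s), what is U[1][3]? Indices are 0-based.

Step 1: pivot at (0,0) is -1.
  row1 ← row1 − (4)·row0  ⇒  L[1][0]=4, U row1=(0, 3, 4, 3)
  row2 ← row2 − (2)·row0  ⇒  L[2][0]=2, U row2=(0, -3, -2, -3)
  row3 ← row3 − (4)·row0  ⇒  L[3][0]=4, U row3=(0, 12, 18, 16)
Step 2: pivot at (1,1) is 3.
  row2 ← row2 − (-1)·row1  ⇒  L[2][1]=-1, U row2=(0, 0, 2, 0)
  row3 ← row3 − (4)·row1  ⇒  L[3][1]=4, U row3=(0, 0, 2, 4)
Step 3: pivot at (2,2) is 2.
  row3 ← row3 − (1)·row2  ⇒  L[3][2]=1, U row3=(0, 0, 0, 4)

U[1][3] = 3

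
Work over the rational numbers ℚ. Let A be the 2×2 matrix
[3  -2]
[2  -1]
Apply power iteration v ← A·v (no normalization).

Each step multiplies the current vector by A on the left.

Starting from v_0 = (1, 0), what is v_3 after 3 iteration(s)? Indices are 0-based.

v_0 = (1, 0).
v_1 = A·v_0 = (3, 2).
v_2 = A·v_1 = (5, 4).
v_3 = A·v_2 = (7, 6).

v_3 = (7, 6)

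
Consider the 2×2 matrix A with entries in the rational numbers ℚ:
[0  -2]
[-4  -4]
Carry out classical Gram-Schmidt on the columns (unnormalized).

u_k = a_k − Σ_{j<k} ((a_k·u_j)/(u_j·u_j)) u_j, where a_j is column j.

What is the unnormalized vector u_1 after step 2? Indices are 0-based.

Step 1: u_0 = a_0 = (0, -4).
Step 2: u_1 = a_1 − (1)·u_0 = (-2, 0).

u_1 = (-2, 0)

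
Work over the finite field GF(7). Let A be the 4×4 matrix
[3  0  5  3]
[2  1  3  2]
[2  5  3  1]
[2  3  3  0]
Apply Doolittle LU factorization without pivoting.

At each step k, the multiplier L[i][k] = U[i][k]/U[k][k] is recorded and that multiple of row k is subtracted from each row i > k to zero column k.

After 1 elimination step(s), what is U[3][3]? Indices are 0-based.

k=0: U[0][0]=3
  eliminate (1,0): mult=3, new row 1: (0, 1, 2, 0); set L[1][0]=3
  eliminate (2,0): mult=3, new row 2: (0, 5, 2, 6); set L[2][0]=3
  eliminate (3,0): mult=3, new row 3: (0, 3, 2, 5); set L[3][0]=3

U[3][3] = 5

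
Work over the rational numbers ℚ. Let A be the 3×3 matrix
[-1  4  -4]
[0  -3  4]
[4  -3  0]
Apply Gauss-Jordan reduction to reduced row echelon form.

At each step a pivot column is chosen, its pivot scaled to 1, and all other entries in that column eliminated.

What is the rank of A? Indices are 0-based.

pivot(0,0)=-1: scale R0 → (1, -4, 4)
  clear (2,0): R2 −= (4)R0 → (0, 13, -16)
pivot(1,1)=-3: scale R1 → (0, 1, -4/3)
  clear (0,1): R0 −= (-4)R1 → (1, 0, -4/3)
  clear (2,1): R2 −= (13)R1 → (0, 0, 4/3)
pivot(2,2)=4/3: scale R2 → (0, 0, 1)
  clear (0,2): R0 −= (-4/3)R2 → (1, 0, 0)
  clear (1,2): R1 −= (-4/3)R2 → (0, 1, 0)

rank = 3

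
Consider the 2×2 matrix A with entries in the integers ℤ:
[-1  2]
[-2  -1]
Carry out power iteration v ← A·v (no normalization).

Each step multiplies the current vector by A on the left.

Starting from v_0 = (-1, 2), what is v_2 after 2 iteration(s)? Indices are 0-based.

v_0 = (-1, 2).
v_1 = A·v_0 = (5, 0).
v_2 = A·v_1 = (-5, -10).

v_2 = (-5, -10)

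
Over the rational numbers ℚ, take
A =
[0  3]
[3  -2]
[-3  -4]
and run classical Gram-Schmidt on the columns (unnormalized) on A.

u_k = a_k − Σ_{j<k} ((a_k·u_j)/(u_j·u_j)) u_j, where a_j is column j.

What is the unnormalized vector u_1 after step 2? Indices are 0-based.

u_1 = (3, -3, -3)

Step 1: u_0 = a_0 = (0, 3, -3).
Step 2: u_1 = a_1 − (1/3)·u_0 = (3, -3, -3).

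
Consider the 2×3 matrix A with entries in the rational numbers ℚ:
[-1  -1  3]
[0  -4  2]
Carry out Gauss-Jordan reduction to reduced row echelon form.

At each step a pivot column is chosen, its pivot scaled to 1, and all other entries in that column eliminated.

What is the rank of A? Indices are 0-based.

pivot(0,0)=-1: scale R0 → (1, 1, -3)
pivot(1,1)=-4: scale R1 → (0, 1, -1/2)
  clear (0,1): R0 −= (1)R1 → (1, 0, -5/2)

rank = 2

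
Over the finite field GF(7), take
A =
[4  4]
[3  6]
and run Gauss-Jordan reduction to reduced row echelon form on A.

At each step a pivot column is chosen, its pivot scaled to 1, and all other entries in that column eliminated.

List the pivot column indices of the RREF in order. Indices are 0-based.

pivot columns: 0, 1

step 1: normalize row 0 (÷4) = (1, 1)
  row 1: subtract 3×row0 = (0, 3)
step 2: normalize row 1 (÷3) = (0, 1)
  row 0: subtract 1×row1 = (1, 0)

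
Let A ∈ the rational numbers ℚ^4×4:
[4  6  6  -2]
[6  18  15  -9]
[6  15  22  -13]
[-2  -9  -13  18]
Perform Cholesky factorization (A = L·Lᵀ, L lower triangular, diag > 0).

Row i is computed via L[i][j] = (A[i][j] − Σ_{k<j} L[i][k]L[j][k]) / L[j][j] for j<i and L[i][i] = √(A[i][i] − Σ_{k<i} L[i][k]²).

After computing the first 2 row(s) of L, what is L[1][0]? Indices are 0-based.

L[1][0] = 3

Step 1: L[0][0] = √(4) = 2.
  L[1][0] = (6) / L[0][0] = 3.
Step 2: L[1][1] = √(9) = 3.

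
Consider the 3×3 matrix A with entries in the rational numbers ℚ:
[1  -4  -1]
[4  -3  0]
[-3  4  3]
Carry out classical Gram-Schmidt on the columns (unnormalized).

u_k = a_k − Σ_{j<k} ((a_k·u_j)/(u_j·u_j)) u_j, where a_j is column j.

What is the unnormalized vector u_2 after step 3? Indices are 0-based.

u_2 = (112/141, 128/141, 208/141)

Step 1: u_0 = a_0 = (1, 4, -3).
Step 2: u_1 = a_1 − (-14/13)·u_0 = (-38/13, 17/13, 10/13).
Step 3: u_2 = a_2 − (-5/13)·u_0 − (68/141)·u_1 = (112/141, 128/141, 208/141).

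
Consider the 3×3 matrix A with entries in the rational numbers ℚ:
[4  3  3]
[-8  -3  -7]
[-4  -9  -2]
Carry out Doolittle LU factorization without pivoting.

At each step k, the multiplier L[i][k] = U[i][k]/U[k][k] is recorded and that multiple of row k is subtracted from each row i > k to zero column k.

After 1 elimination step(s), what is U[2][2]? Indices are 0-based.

k=0: U[0][0]=4
  eliminate (1,0): mult=-2, new row 1: (0, 3, -1); set L[1][0]=-2
  eliminate (2,0): mult=-1, new row 2: (0, -6, 1); set L[2][0]=-1

U[2][2] = 1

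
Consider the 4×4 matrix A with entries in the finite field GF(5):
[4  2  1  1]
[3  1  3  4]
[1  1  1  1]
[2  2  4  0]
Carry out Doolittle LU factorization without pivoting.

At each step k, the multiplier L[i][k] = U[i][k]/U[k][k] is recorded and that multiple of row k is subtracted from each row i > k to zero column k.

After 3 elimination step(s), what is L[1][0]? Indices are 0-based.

L[1][0] = 2

k=0: U[0][0]=4
  eliminate (1,0): mult=2, new row 1: (0, 2, 1, 2); set L[1][0]=2
  eliminate (2,0): mult=4, new row 2: (0, 3, 2, 2); set L[2][0]=4
  eliminate (3,0): mult=3, new row 3: (0, 1, 1, 2); set L[3][0]=3
k=1: U[1][1]=2
  eliminate (2,1): mult=4, new row 2: (0, 0, 3, 4); set L[2][1]=4
  eliminate (3,1): mult=3, new row 3: (0, 0, 3, 1); set L[3][1]=3
k=2: U[2][2]=3
  eliminate (3,2): mult=1, new row 3: (0, 0, 0, 2); set L[3][2]=1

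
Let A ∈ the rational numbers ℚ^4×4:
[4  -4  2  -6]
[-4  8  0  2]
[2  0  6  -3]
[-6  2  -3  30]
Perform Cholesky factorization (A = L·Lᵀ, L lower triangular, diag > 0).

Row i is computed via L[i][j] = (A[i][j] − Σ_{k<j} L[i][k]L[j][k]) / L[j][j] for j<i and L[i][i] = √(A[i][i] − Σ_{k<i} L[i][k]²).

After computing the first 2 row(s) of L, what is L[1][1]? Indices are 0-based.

L[1][1] = 2

Step 1: L[0][0] = √(4) = 2.
  L[1][0] = (-4) / L[0][0] = -2.
Step 2: L[1][1] = √(4) = 2.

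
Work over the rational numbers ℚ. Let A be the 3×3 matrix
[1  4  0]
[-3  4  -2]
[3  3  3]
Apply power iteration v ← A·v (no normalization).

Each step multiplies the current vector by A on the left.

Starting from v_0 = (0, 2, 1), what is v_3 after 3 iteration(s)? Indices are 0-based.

v_0 = (0, 2, 1).
v_1 = A·v_0 = (8, 6, 9).
v_2 = A·v_1 = (32, -18, 69).
v_3 = A·v_2 = (-40, -306, 249).

v_3 = (-40, -306, 249)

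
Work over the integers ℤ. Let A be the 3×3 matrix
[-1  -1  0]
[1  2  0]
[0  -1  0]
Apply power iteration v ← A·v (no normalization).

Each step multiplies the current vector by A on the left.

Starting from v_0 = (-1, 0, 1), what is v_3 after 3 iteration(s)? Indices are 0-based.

v_0 = (-1, 0, 1).
v_1 = A·v_0 = (1, -1, 0).
v_2 = A·v_1 = (0, -1, 1).
v_3 = A·v_2 = (1, -2, 1).

v_3 = (1, -2, 1)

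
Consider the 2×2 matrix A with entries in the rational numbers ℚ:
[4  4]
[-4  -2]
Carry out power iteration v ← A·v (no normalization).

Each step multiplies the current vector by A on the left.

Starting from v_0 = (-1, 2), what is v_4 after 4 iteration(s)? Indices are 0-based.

v_4 = (-128, 64)

v_0 = (-1, 2).
v_1 = A·v_0 = (4, 0).
v_2 = A·v_1 = (16, -16).
v_3 = A·v_2 = (0, -32).
v_4 = A·v_3 = (-128, 64).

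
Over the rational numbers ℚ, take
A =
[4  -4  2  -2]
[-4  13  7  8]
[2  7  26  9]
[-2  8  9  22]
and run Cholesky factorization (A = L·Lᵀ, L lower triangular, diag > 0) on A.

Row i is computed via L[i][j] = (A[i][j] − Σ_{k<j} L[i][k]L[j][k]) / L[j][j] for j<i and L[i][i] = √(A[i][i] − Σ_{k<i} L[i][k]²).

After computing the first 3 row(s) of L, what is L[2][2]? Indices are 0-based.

Step 1: L[0][0] = √(4) = 2.
  L[1][0] = (-4) / L[0][0] = -2.
Step 2: L[1][1] = √(9) = 3.
  L[2][0] = (2) / L[0][0] = 1.
  L[2][1] = (9) / L[1][1] = 3.
Step 3: L[2][2] = √(16) = 4.

L[2][2] = 4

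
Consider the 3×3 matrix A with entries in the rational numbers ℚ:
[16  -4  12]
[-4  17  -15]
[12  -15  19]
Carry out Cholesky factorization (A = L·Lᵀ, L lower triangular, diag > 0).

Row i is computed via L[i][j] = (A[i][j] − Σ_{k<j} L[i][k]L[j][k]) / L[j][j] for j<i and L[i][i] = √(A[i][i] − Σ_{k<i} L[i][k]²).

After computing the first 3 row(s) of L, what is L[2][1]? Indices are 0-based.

Step 1: L[0][0] = √(16) = 4.
  L[1][0] = (-4) / L[0][0] = -1.
Step 2: L[1][1] = √(16) = 4.
  L[2][0] = (12) / L[0][0] = 3.
  L[2][1] = (-12) / L[1][1] = -3.
Step 3: L[2][2] = √(1) = 1.

L[2][1] = -3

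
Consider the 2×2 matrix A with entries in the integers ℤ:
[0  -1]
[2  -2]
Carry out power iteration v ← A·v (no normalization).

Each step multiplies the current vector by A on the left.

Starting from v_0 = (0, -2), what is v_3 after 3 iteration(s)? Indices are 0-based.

v_3 = (4, 0)

v_0 = (0, -2).
v_1 = A·v_0 = (2, 4).
v_2 = A·v_1 = (-4, -4).
v_3 = A·v_2 = (4, 0).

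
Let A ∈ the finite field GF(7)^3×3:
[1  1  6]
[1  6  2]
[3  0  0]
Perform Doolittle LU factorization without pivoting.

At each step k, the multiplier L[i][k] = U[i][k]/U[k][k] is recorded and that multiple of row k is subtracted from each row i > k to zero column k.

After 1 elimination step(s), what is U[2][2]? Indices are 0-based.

U[2][2] = 3

Step 1: pivot at (0,0) is 1.
  row1 ← row1 − (1)·row0  ⇒  L[1][0]=1, U row1=(0, 5, 3)
  row2 ← row2 − (3)·row0  ⇒  L[2][0]=3, U row2=(0, 4, 3)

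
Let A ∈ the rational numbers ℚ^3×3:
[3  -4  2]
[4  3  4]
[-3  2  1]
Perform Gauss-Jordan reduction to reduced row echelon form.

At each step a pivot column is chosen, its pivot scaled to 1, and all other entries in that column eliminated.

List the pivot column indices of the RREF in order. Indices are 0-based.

pivot columns: 0, 1, 2

[1] R0 /= 3  ⇒  (1, -4/3, 2/3)
     R1 -= 4·R0  ⇒  (0, 25/3, 4/3)
     R2 -= -3·R0  ⇒  (0, -2, 3)
[2] R1 /= 25/3  ⇒  (0, 1, 4/25)
     R0 -= -4/3·R1  ⇒  (1, 0, 22/25)
     R2 -= -2·R1  ⇒  (0, 0, 83/25)
[3] R2 /= 83/25  ⇒  (0, 0, 1)
     R0 -= 22/25·R2  ⇒  (1, 0, 0)
     R1 -= 4/25·R2  ⇒  (0, 1, 0)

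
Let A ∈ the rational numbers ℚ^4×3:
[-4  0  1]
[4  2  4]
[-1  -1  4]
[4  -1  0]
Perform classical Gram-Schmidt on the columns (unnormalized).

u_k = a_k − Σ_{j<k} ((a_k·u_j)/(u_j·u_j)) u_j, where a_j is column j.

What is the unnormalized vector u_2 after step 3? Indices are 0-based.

u_2 = (381/269, 652/269, 1260/269, 44/269)

Step 1: u_0 = a_0 = (-4, 4, -1, 4).
Step 2: u_1 = a_1 − (5/49)·u_0 = (20/49, 78/49, -44/49, -69/49).
Step 3: u_2 = a_2 − (8/49)·u_0 − (156/269)·u_1 = (381/269, 652/269, 1260/269, 44/269).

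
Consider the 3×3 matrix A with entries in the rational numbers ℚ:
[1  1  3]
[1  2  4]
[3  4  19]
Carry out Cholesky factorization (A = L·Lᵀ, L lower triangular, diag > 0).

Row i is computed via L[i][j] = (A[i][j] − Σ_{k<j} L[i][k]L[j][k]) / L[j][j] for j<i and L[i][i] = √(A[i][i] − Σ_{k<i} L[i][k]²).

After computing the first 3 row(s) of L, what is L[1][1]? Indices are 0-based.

Step 1: L[0][0] = √(1) = 1.
  L[1][0] = (1) / L[0][0] = 1.
Step 2: L[1][1] = √(1) = 1.
  L[2][0] = (3) / L[0][0] = 3.
  L[2][1] = (1) / L[1][1] = 1.
Step 3: L[2][2] = √(9) = 3.

L[1][1] = 1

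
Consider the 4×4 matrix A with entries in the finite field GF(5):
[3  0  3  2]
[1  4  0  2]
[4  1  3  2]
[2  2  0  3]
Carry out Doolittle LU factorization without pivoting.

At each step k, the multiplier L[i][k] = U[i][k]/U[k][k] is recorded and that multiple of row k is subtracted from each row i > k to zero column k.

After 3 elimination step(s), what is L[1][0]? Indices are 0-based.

k=0: U[0][0]=3
  eliminate (1,0): mult=2, new row 1: (0, 4, 4, 3); set L[1][0]=2
  eliminate (2,0): mult=3, new row 2: (0, 1, 4, 1); set L[2][0]=3
  eliminate (3,0): mult=4, new row 3: (0, 2, 3, 0); set L[3][0]=4
k=1: U[1][1]=4
  eliminate (2,1): mult=4, new row 2: (0, 0, 3, 4); set L[2][1]=4
  eliminate (3,1): mult=3, new row 3: (0, 0, 1, 1); set L[3][1]=3
k=2: U[2][2]=3
  eliminate (3,2): mult=2, new row 3: (0, 0, 0, 3); set L[3][2]=2

L[1][0] = 2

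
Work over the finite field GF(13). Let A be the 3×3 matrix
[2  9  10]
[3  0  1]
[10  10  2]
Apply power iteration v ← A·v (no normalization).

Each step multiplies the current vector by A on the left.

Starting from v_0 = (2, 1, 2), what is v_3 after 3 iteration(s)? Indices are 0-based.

v_3 = (4, 1, 7)

v_0 = (2, 1, 2).
v_1 = A·v_0 = (7, 8, 8).
v_2 = A·v_1 = (10, 3, 10).
v_3 = A·v_2 = (4, 1, 7).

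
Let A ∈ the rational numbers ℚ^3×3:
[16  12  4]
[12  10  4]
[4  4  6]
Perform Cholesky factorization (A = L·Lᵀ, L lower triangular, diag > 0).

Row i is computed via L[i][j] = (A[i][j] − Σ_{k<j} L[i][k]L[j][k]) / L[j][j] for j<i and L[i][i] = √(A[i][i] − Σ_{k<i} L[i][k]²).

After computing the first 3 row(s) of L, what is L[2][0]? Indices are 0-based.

L[2][0] = 1

Step 1: L[0][0] = √(16) = 4.
  L[1][0] = (12) / L[0][0] = 3.
Step 2: L[1][1] = √(1) = 1.
  L[2][0] = (4) / L[0][0] = 1.
  L[2][1] = (1) / L[1][1] = 1.
Step 3: L[2][2] = √(4) = 2.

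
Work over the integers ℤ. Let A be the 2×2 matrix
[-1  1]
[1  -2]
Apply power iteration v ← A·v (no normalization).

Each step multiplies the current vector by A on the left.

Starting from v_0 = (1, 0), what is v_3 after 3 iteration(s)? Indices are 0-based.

v_3 = (-5, 8)

v_0 = (1, 0).
v_1 = A·v_0 = (-1, 1).
v_2 = A·v_1 = (2, -3).
v_3 = A·v_2 = (-5, 8).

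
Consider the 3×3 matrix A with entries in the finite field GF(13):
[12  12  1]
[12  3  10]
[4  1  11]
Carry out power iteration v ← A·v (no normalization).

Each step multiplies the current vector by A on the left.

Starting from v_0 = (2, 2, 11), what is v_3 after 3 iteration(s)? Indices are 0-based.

v_3 = (6, 7, 1)

v_0 = (2, 2, 11).
v_1 = A·v_0 = (7, 10, 1).
v_2 = A·v_1 = (10, 7, 10).
v_3 = A·v_2 = (6, 7, 1).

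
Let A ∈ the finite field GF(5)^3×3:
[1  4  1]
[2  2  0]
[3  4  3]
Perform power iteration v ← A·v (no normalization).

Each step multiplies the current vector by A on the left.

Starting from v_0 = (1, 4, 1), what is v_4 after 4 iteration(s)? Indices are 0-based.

v_0 = (1, 4, 1).
v_1 = A·v_0 = (3, 0, 2).
v_2 = A·v_1 = (0, 1, 0).
v_3 = A·v_2 = (4, 2, 4).
v_4 = A·v_3 = (1, 2, 2).

v_4 = (1, 2, 2)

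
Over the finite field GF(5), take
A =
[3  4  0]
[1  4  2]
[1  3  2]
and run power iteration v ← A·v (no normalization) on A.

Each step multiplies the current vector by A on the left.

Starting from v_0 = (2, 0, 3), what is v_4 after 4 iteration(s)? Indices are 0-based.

v_4 = (0, 1, 3)

v_0 = (2, 0, 3).
v_1 = A·v_0 = (1, 3, 3).
v_2 = A·v_1 = (0, 4, 1).
v_3 = A·v_2 = (1, 3, 4).
v_4 = A·v_3 = (0, 1, 3).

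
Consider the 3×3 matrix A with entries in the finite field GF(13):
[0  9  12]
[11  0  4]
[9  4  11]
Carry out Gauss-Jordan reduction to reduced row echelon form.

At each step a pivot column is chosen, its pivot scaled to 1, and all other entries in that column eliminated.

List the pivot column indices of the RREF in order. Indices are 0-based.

step 1: exchange rows 0,1
step 1: normalize row 0 (÷11) = (1, 0, 11)
  row 2: subtract 9×row0 = (0, 4, 3)
step 2: normalize row 1 (÷9) = (0, 1, 10)
  row 2: subtract 4×row1 = (0, 0, 2)
step 3: normalize row 2 (÷2) = (0, 0, 1)
  row 0: subtract 11×row2 = (1, 0, 0)
  row 1: subtract 10×row2 = (0, 1, 0)

pivot columns: 0, 1, 2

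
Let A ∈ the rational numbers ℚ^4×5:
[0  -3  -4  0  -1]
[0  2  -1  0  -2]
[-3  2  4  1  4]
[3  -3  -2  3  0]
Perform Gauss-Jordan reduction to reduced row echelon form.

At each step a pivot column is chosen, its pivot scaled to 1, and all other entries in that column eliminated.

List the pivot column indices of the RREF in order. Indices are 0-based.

pivot columns: 0, 1, 2, 3

pivot(0,0): swap R0↔R2
pivot(0,0)=-3: scale R0 → (1, -2/3, -4/3, -1/3, -4/3)
  clear (3,0): R3 −= (3)R0 → (0, -1, 2, 4, 4)
pivot(1,1)=2: scale R1 → (0, 1, -1/2, 0, -1)
  clear (0,1): R0 −= (-2/3)R1 → (1, 0, -5/3, -1/3, -2)
  clear (2,1): R2 −= (-3)R1 → (0, 0, -11/2, 0, -4)
  clear (3,1): R3 −= (-1)R1 → (0, 0, 3/2, 4, 3)
pivot(2,2)=-11/2: scale R2 → (0, 0, 1, 0, 8/11)
  clear (0,2): R0 −= (-5/3)R2 → (1, 0, 0, -1/3, -26/33)
  clear (1,2): R1 −= (-1/2)R2 → (0, 1, 0, 0, -7/11)
  clear (3,2): R3 −= (3/2)R2 → (0, 0, 0, 4, 21/11)
pivot(3,3)=4: scale R3 → (0, 0, 0, 1, 21/44)
  clear (0,3): R0 −= (-1/3)R3 → (1, 0, 0, 0, -83/132)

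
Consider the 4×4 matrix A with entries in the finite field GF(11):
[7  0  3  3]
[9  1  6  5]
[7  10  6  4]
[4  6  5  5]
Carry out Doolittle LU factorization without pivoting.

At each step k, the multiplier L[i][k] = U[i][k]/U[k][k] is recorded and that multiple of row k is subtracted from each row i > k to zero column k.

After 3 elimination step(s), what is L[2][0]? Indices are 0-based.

[col 0] pivot 7
  R1 -= 6*R0 → (0, 1, 10, 9)  (L[1][0] := 6)
  R2 -= 1*R0 → (0, 10, 3, 1)  (L[2][0] := 1)
  R3 -= 10*R0 → (0, 6, 8, 8)  (L[3][0] := 10)
[col 1] pivot 1
  R2 -= 10*R1 → (0, 0, 2, 10)  (L[2][1] := 10)
  R3 -= 6*R1 → (0, 0, 3, 9)  (L[3][1] := 6)
[col 2] pivot 2
  R3 -= 7*R2 → (0, 0, 0, 5)  (L[3][2] := 7)

L[2][0] = 1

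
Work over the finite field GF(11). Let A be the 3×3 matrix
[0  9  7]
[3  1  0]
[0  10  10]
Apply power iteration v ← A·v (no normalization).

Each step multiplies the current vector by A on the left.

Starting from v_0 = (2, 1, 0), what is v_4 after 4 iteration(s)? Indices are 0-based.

v_0 = (2, 1, 0).
v_1 = A·v_0 = (9, 7, 10).
v_2 = A·v_1 = (1, 1, 5).
v_3 = A·v_2 = (0, 4, 5).
v_4 = A·v_3 = (5, 4, 2).

v_4 = (5, 4, 2)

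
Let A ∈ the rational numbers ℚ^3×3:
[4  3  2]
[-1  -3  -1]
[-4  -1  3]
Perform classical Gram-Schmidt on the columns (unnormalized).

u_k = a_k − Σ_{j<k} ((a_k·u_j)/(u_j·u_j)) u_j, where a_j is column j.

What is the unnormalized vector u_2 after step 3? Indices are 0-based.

u_2 = (451/266, 164/133, 369/266)

Step 1: u_0 = a_0 = (4, -1, -4).
Step 2: u_1 = a_1 − (19/33)·u_0 = (23/33, -80/33, 43/33).
Step 3: u_2 = a_2 − (-1/11)·u_0 − (255/266)·u_1 = (451/266, 164/133, 369/266).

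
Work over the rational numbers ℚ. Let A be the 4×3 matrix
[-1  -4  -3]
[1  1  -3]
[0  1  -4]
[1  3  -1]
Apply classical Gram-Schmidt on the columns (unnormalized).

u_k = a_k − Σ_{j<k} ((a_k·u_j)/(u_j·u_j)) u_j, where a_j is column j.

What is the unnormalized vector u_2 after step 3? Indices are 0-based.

u_2 = (-38/17, -22/17, -82/17, -16/17)

Step 1: u_0 = a_0 = (-1, 1, 0, 1).
Step 2: u_1 = a_1 − (8/3)·u_0 = (-4/3, -5/3, 1, 1/3).
Step 3: u_2 = a_2 − (-1/3)·u_0 − (14/17)·u_1 = (-38/17, -22/17, -82/17, -16/17).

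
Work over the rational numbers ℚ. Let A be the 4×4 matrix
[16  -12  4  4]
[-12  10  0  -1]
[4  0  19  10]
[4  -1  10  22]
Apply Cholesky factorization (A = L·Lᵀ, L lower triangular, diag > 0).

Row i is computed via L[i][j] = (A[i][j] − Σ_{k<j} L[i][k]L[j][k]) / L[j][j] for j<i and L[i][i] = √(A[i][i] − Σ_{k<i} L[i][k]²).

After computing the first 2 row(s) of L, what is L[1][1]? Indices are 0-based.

L[1][1] = 1

Step 1: L[0][0] = √(16) = 4.
  L[1][0] = (-12) / L[0][0] = -3.
Step 2: L[1][1] = √(1) = 1.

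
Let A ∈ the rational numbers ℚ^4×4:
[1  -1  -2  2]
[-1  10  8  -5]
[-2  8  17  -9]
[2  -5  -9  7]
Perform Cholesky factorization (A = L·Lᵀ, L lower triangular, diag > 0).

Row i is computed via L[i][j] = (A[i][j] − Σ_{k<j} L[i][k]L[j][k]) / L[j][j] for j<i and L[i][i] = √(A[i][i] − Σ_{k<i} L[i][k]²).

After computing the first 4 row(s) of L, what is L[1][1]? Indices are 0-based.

L[1][1] = 3

Step 1: L[0][0] = √(1) = 1.
  L[1][0] = (-1) / L[0][0] = -1.
Step 2: L[1][1] = √(9) = 3.
  L[2][0] = (-2) / L[0][0] = -2.
  L[2][1] = (6) / L[1][1] = 2.
Step 3: L[2][2] = √(9) = 3.
  L[3][0] = (2) / L[0][0] = 2.
  L[3][1] = (-3) / L[1][1] = -1.
  L[3][2] = (-3) / L[2][2] = -1.
Step 4: L[3][3] = √(1) = 1.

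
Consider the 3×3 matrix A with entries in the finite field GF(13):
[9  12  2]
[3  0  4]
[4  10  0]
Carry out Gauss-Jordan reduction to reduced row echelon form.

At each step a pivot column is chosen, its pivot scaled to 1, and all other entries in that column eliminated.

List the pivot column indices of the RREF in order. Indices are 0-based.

pivot columns: 0, 1, 2

[1] R0 /= 9  ⇒  (1, 10, 6)
     R1 -= 3·R0  ⇒  (0, 9, 12)
     R2 -= 4·R0  ⇒  (0, 9, 2)
[2] R1 /= 9  ⇒  (0, 1, 10)
     R0 -= 10·R1  ⇒  (1, 0, 10)
     R2 -= 9·R1  ⇒  (0, 0, 3)
[3] R2 /= 3  ⇒  (0, 0, 1)
     R0 -= 10·R2  ⇒  (1, 0, 0)
     R1 -= 10·R2  ⇒  (0, 1, 0)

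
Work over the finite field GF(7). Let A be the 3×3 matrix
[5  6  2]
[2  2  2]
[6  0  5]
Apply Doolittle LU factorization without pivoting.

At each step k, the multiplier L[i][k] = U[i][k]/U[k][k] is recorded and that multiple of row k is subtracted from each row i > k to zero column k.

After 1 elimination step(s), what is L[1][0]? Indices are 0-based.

k=0: U[0][0]=5
  eliminate (1,0): mult=6, new row 1: (0, 1, 4); set L[1][0]=6
  eliminate (2,0): mult=4, new row 2: (0, 4, 4); set L[2][0]=4

L[1][0] = 6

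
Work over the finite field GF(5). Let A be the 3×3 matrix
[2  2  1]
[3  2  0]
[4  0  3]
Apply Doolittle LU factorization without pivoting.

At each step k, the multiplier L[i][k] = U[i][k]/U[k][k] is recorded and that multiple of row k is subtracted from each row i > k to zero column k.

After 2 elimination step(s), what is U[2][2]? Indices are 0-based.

Step 1: pivot at (0,0) is 2.
  row1 ← row1 − (4)·row0  ⇒  L[1][0]=4, U row1=(0, 4, 1)
  row2 ← row2 − (2)·row0  ⇒  L[2][0]=2, U row2=(0, 1, 1)
Step 2: pivot at (1,1) is 4.
  row2 ← row2 − (4)·row1  ⇒  L[2][1]=4, U row2=(0, 0, 2)

U[2][2] = 2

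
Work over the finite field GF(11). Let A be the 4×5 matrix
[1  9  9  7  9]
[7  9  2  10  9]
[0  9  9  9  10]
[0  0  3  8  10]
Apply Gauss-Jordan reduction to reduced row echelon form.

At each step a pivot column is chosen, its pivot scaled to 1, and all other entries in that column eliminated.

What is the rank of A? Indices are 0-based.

[1] R0 /= 1  ⇒  (1, 9, 9, 7, 9)
     R1 -= 7·R0  ⇒  (0, 1, 5, 5, 1)
[2] R1 /= 1  ⇒  (0, 1, 5, 5, 1)
     R0 -= 9·R1  ⇒  (1, 0, 8, 6, 0)
     R2 -= 9·R1  ⇒  (0, 0, 8, 8, 1)
[3] R2 /= 8  ⇒  (0, 0, 1, 1, 7)
     R0 -= 8·R2  ⇒  (1, 0, 0, 9, 10)
     R1 -= 5·R2  ⇒  (0, 1, 0, 0, 10)
     R3 -= 3·R2  ⇒  (0, 0, 0, 5, 0)
[4] R3 /= 5  ⇒  (0, 0, 0, 1, 0)
     R0 -= 9·R3  ⇒  (1, 0, 0, 0, 10)
     R2 -= 1·R3  ⇒  (0, 0, 1, 0, 7)

rank = 4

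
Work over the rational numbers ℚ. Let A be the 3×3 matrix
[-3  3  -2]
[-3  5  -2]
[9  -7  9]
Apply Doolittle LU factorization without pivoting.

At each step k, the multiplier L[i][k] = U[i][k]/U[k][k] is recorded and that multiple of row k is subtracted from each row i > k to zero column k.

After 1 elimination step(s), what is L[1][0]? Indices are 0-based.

L[1][0] = 1

[col 0] pivot -3
  R1 -= 1*R0 → (0, 2, 0)  (L[1][0] := 1)
  R2 -= -3*R0 → (0, 2, 3)  (L[2][0] := -3)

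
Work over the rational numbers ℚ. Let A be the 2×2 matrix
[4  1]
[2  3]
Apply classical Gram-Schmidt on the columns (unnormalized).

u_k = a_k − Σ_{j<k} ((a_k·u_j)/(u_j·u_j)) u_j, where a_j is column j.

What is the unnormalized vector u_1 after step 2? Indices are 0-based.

u_1 = (-1, 2)

Step 1: u_0 = a_0 = (4, 2).
Step 2: u_1 = a_1 − (1/2)·u_0 = (-1, 2).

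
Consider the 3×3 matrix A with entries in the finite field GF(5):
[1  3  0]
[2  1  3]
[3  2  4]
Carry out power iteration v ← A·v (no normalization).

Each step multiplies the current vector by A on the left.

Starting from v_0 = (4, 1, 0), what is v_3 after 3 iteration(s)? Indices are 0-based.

v_3 = (4, 3, 2)

v_0 = (4, 1, 0).
v_1 = A·v_0 = (2, 4, 4).
v_2 = A·v_1 = (4, 0, 0).
v_3 = A·v_2 = (4, 3, 2).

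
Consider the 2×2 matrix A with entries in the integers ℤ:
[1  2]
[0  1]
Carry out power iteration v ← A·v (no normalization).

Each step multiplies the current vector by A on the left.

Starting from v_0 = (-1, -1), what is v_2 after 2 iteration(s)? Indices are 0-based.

v_0 = (-1, -1).
v_1 = A·v_0 = (-3, -1).
v_2 = A·v_1 = (-5, -1).

v_2 = (-5, -1)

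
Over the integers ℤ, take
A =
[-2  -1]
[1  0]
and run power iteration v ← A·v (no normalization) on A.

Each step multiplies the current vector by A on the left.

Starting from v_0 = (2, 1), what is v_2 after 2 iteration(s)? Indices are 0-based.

v_0 = (2, 1).
v_1 = A·v_0 = (-5, 2).
v_2 = A·v_1 = (8, -5).

v_2 = (8, -5)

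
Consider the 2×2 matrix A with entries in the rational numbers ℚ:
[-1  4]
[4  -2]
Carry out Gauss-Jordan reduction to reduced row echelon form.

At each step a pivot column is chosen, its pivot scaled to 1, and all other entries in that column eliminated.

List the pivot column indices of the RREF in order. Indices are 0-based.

step 1: normalize row 0 (÷-1) = (1, -4)
  row 1: subtract 4×row0 = (0, 14)
step 2: normalize row 1 (÷14) = (0, 1)
  row 0: subtract -4×row1 = (1, 0)

pivot columns: 0, 1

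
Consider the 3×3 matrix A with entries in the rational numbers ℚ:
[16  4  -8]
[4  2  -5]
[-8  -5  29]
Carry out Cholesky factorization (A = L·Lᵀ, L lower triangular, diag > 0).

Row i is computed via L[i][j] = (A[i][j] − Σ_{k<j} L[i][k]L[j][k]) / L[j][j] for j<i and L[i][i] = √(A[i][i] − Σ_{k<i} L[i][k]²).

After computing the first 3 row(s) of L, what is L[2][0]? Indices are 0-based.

L[2][0] = -2

Step 1: L[0][0] = √(16) = 4.
  L[1][0] = (4) / L[0][0] = 1.
Step 2: L[1][1] = √(1) = 1.
  L[2][0] = (-8) / L[0][0] = -2.
  L[2][1] = (-3) / L[1][1] = -3.
Step 3: L[2][2] = √(16) = 4.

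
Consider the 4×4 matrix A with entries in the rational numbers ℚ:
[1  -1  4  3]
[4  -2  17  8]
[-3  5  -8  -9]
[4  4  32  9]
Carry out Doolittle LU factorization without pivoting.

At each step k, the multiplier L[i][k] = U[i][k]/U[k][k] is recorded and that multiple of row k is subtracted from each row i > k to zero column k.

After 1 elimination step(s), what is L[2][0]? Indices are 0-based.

L[2][0] = -3

k=0: U[0][0]=1
  eliminate (1,0): mult=4, new row 1: (0, 2, 1, -4); set L[1][0]=4
  eliminate (2,0): mult=-3, new row 2: (0, 2, 4, 0); set L[2][0]=-3
  eliminate (3,0): mult=4, new row 3: (0, 8, 16, -3); set L[3][0]=4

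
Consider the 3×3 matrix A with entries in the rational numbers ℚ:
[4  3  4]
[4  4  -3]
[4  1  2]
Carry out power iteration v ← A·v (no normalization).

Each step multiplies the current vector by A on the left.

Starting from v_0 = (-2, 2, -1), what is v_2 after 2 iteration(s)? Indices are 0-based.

v_0 = (-2, 2, -1).
v_1 = A·v_0 = (-6, 3, -8).
v_2 = A·v_1 = (-47, 12, -37).

v_2 = (-47, 12, -37)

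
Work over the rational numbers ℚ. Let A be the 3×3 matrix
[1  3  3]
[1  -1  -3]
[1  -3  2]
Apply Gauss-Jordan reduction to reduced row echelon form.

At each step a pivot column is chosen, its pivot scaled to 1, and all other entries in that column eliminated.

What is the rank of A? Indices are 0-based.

rank = 3

pivot(0,0)=1: scale R0 → (1, 3, 3)
  clear (1,0): R1 −= (1)R0 → (0, -4, -6)
  clear (2,0): R2 −= (1)R0 → (0, -6, -1)
pivot(1,1)=-4: scale R1 → (0, 1, 3/2)
  clear (0,1): R0 −= (3)R1 → (1, 0, -3/2)
  clear (2,1): R2 −= (-6)R1 → (0, 0, 8)
pivot(2,2)=8: scale R2 → (0, 0, 1)
  clear (0,2): R0 −= (-3/2)R2 → (1, 0, 0)
  clear (1,2): R1 −= (3/2)R2 → (0, 1, 0)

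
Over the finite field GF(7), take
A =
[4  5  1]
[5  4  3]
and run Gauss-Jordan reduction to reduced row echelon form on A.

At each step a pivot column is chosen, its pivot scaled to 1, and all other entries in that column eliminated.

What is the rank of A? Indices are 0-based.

[1] R0 /= 4  ⇒  (1, 3, 2)
     R1 -= 5·R0  ⇒  (0, 3, 0)
[2] R1 /= 3  ⇒  (0, 1, 0)
     R0 -= 3·R1  ⇒  (1, 0, 2)

rank = 2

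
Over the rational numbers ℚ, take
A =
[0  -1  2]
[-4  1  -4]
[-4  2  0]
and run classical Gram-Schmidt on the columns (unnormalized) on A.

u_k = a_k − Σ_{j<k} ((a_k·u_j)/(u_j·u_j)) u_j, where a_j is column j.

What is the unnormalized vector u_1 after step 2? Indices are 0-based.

u_1 = (-1, -1/2, 1/2)

Step 1: u_0 = a_0 = (0, -4, -4).
Step 2: u_1 = a_1 − (-3/8)·u_0 = (-1, -1/2, 1/2).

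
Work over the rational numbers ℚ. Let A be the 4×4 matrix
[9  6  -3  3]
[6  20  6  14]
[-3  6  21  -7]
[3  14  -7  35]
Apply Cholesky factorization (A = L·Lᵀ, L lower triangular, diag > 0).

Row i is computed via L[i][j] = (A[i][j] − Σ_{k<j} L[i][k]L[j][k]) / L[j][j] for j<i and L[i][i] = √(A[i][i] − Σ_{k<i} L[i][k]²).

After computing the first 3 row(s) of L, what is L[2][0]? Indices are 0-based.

Step 1: L[0][0] = √(9) = 3.
  L[1][0] = (6) / L[0][0] = 2.
Step 2: L[1][1] = √(16) = 4.
  L[2][0] = (-3) / L[0][0] = -1.
  L[2][1] = (8) / L[1][1] = 2.
Step 3: L[2][2] = √(16) = 4.

L[2][0] = -1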